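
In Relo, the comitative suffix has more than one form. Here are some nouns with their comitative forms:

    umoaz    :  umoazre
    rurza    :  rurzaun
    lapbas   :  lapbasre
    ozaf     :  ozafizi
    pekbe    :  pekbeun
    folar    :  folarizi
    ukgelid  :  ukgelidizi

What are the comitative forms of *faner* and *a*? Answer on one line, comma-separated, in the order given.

The alternation tracks the final sound of the stem — -re when the stem ends in a sibilant (*umoaz*, *lapbas*); -izi when the stem ends in a non-sibilant consonant (*ozaf*, *folar*, *ukgelid*); -un when the stem ends in a vowel (*rurza*, *pekbe*).
*faner*: final sound = /r/, a non-sibilant consonant → -izi → *fanerizi*.
*a* — final sound /a/ (a vowel) → -un → *aun*.

fanerizi, aun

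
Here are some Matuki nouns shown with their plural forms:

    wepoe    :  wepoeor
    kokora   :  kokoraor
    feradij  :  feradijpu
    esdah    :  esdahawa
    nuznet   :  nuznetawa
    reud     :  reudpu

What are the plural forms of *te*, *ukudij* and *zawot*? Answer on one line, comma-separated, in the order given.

teor, ukudijpu, zawotawa

The suffix is conditioned by the final sound: -awa when the stem ends in a voiceless consonant (*esdah*, *nuznet*); -pu when the stem ends in a voiced consonant (*feradij*, *reud*); -or when the stem ends in a vowel (*wepoe*, *kokora*).
*te*: final sound = /e/, a vowel → -or → *teor*.
The final sound of *ukudij* is /j/, which is a voiced consonant, so the suffix is -pu, giving *ukudijpu*.
*zawot* — final sound /t/ (a voiceless consonant) → -awa → *zawotawa*.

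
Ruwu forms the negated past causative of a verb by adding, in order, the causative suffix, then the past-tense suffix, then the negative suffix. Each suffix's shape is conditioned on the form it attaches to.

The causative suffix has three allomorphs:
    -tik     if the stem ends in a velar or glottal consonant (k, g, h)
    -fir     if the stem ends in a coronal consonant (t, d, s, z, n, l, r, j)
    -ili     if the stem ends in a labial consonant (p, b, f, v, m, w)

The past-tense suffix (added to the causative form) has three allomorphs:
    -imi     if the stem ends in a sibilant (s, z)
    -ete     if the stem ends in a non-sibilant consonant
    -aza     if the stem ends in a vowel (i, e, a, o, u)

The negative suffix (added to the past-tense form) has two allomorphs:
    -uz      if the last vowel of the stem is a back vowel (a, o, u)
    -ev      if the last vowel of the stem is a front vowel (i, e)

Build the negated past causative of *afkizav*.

*afkizav*: final consonant = /v/, labial → -ili → *afkizavili*.
Since the final sound of the causative form *afkizavili* is /i/ (a vowel), it takes -aza, giving *afkizaviliaza*.
Since the last vowel of the past-tense form *afkizaviliaza* is /a/ (a back vowel), it takes -uz, giving *afkizaviliazauz*.

afkizaviliazauz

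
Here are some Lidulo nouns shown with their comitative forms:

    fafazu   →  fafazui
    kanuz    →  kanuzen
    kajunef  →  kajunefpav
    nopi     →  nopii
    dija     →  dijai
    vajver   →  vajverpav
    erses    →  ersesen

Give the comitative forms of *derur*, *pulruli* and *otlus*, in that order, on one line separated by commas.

derurpav, pulrulii, otlusen

Looking at the final sound of each stem: -en when the stem ends in a sibilant (*kanuz*, *erses*); -pav when the stem ends in a non-sibilant consonant (*kajunef*, *vajver*); -i when the stem ends in a vowel (*fafazu*, *nopi*, *dija*).
*derur*: final sound = /r/, a non-sibilant consonant → -pav → *derurpav*.
Since the final sound of *pulruli* is /i/ (a vowel), it takes -i, giving *pulrulii*.
The final sound of *otlus* is /s/, which is a sibilant, so the suffix is -en, giving *otlusen*.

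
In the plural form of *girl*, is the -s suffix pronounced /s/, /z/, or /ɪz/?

The stem *girl* ends in a voiced non-sibilant sound.
The plural suffix surfaces as /ɪz/ after sibilants, /s/ after other voiceless consonants, and /z/ after other voiced sounds.
So the plural -s on *girl* is pronounced /z/.

/z/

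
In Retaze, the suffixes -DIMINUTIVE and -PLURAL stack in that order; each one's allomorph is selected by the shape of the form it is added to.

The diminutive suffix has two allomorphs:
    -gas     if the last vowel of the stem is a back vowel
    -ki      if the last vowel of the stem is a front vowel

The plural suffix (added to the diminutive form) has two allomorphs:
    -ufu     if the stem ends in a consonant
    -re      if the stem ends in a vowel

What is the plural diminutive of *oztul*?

oztulgasufu

The last vowel of *oztul* is /u/, which is a back vowel, so the diminutive suffix is -gas, giving *oztulgas*.
The diminutive form *oztulgas* — final sound /s/ (a consonant) → -ufu → *oztulgasufu*.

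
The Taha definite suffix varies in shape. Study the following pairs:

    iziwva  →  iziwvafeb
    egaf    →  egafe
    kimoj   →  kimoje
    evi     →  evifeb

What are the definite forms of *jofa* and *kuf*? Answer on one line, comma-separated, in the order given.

The alternation tracks the final sound of the stem — -e when the stem ends in a consonant (*egaf*, *kimoj*); -feb when the stem ends in a vowel (*iziwva*, *evi*).
Since the final sound of *jofa* is /a/ (a vowel), it takes -feb, giving *jofafeb*.
The final sound of *kuf* is /f/, which is a consonant, so the suffix is -e, giving *kufe*.

jofafeb, kufe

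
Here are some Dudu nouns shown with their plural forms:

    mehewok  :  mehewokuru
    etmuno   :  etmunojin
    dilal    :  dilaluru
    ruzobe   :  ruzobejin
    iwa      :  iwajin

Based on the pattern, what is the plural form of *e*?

The pattern is consonant vs. vowel: -uru when the stem ends in a consonant (*mehewok*, *dilal*); -jin when the stem ends in a vowel (*etmuno*, *ruzobe*, *iwa*).
The final sound of *e* is /e/, which is a vowel, so the suffix is -jin, giving *ejin*.

ejin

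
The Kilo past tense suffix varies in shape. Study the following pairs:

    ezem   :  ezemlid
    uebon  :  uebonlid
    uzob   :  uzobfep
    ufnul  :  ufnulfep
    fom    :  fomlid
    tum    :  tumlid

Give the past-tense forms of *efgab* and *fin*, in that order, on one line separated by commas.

efgabfep, finlid

The pattern is nasality of the final consonant: -lid when the stem ends in a nasal (*ezem*, *uebon*, *fom*, *tum*); -fep when the stem ends in a non-nasal consonant (*uzob*, *ufnul*).
The final consonant of *efgab* is /b/, which is non-nasal, so the suffix is -fep, giving *efgabfep*.
The final consonant of *fin* is /n/, which is a nasal, so the suffix is -lid, giving *finlid*.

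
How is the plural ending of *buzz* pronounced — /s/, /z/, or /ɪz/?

/ɪz/

The stem *buzz* ends in a sibilant (/s, z, ʃ, ʒ, tʃ, dʒ/).
The plural suffix surfaces as /ɪz/ after sibilants, /s/ after other voiceless consonants, and /z/ after other voiced sounds.
So the plural -s on *buzz* is pronounced /ɪz/.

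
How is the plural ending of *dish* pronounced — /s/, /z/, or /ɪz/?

/ɪz/

The stem *dish* ends in a sibilant (/s, z, ʃ, ʒ, tʃ, dʒ/).
The plural suffix surfaces as /ɪz/ after sibilants, /s/ after other voiceless consonants, and /z/ after other voiced sounds.
So the plural -s on *dish* is pronounced /ɪz/.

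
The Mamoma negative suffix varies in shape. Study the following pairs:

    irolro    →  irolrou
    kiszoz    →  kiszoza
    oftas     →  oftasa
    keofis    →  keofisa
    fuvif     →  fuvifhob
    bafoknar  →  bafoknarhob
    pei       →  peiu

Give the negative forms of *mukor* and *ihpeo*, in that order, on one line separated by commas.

mukorhob, ihpeou

The suffix is conditioned by the final sound: -a when the stem ends in a sibilant (*kiszoz*, *oftas*, *keofis*); -hob when the stem ends in a non-sibilant consonant (*fuvif*, *bafoknar*); -u when the stem ends in a vowel (*irolro*, *pei*).
Since the final sound of *mukor* is /r/ (a non-sibilant consonant), it takes -hob, giving *mukorhob*.
*ihpeo* — final sound /o/ (a vowel) → -u → *ihpeou*.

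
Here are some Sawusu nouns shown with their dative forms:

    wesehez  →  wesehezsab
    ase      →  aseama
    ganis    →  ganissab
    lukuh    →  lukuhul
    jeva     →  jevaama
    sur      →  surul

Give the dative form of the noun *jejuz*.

jejuzsab

The pattern is sibilance of the final sound: -sab when the stem ends in a sibilant (*wesehez*, *ganis*); -ul when the stem ends in a non-sibilant consonant (*lukuh*, *sur*); -ama when the stem ends in a vowel (*ase*, *jeva*).
Since the final sound of *jejuz* is /z/ (a sibilant), it takes -sab, giving *jejuzsab*.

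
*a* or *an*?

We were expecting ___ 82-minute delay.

an

The indefinite article is chosen by the initial *sound* of the following word, not its spelling.
The number *82* is spoken "eighty-…", beginning with /ˈeɪti/ — a vowel sound.
So the article is *an*: We were expecting an 82-minute delay.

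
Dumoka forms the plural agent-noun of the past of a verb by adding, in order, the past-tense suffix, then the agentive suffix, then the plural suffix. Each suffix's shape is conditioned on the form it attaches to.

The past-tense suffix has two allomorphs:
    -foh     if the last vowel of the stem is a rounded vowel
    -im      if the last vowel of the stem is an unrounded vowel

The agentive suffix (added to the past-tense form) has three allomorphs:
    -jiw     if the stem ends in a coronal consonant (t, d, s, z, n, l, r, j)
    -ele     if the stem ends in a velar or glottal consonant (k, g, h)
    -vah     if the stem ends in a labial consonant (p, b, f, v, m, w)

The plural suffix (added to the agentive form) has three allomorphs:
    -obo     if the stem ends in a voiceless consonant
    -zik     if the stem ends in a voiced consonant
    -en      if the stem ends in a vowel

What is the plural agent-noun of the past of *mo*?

mofoheleen

*mo* — last vowel /o/ (a rounded vowel) → -foh → *mofoh*.
The past-tense form *mofoh*: final consonant = /h/, velar/glottal → -ele → *mofohele*.
The agentive form *mofohele*: final sound = /e/, a vowel → -en → *mofoheleen*.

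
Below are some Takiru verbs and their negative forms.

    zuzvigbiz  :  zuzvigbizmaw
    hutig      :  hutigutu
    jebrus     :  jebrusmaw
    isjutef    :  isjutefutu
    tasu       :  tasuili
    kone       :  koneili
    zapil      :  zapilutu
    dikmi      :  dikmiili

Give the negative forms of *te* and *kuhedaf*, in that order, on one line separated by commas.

The suffix is conditioned by the final sound: -maw when the stem ends in a sibilant (*zuzvigbiz*, *jebrus*); -utu when the stem ends in a non-sibilant consonant (*hutig*, *isjutef*, *zapil*); -ili when the stem ends in a vowel (*tasu*, *kone*, *dikmi*).
*te*: final sound = /e/, a vowel → -ili → *teili*.
*kuhedaf*: final sound = /f/, a non-sibilant consonant → -utu → *kuhedafutu*.

teili, kuhedafutu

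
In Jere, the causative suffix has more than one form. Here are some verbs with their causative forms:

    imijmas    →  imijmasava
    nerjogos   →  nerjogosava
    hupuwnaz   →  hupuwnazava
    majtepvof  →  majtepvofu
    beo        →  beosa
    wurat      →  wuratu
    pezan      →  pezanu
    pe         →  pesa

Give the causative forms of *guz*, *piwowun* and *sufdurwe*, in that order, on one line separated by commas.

Looking at the final sound of each stem: -ava when the stem ends in a sibilant (*imijmas*, *nerjogos*, *hupuwnaz*); -u when the stem ends in a non-sibilant consonant (*majtepvof*, *wurat*, *pezan*); -sa when the stem ends in a vowel (*beo*, *pe*).
*guz*: final sound = /z/, a sibilant → -ava → *guzava*.
*piwowun*: final sound = /n/, a non-sibilant consonant → -u → *piwowunu*.
Since the final sound of *sufdurwe* is /e/ (a vowel), it takes -sa, giving *sufdurwesa*.

guzava, piwowunu, sufdurwesa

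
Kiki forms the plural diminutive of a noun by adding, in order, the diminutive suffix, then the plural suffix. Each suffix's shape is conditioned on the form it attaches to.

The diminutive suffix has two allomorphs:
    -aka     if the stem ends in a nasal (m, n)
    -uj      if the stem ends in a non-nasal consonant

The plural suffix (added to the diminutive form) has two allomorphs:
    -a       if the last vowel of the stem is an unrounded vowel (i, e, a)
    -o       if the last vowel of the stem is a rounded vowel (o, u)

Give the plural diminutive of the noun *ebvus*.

The final consonant of *ebvus* is /s/, which is non-nasal, so the diminutive suffix is -uj, giving *ebvusuj*.
The last vowel of the diminutive form *ebvusuj* is /u/, which is a rounded vowel, so the plural suffix is -o, giving *ebvusujo*.

ebvusujo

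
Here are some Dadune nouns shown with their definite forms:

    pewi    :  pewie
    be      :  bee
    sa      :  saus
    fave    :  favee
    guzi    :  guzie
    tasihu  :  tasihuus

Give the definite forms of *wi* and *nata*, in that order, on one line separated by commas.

The alternation tracks the last vowel of the stem — -e when the last vowel of the stem is a front vowel (*pewi*, *be*, *fave*, *guzi*); -us when the last vowel of the stem is a back vowel (*sa*, *tasihu*).
The last vowel of *wi* is /i/, which is a front vowel, so the suffix is -e, giving *wie*.
Since the last vowel of *nata* is /a/ (a back vowel), it takes -us, giving *nataus*.

wie, nataus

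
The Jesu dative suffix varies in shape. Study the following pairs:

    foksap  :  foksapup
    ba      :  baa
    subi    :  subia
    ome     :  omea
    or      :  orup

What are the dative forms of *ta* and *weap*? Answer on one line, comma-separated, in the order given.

taa, weapup

The suffix is conditioned by the final sound: -up when the stem ends in a consonant (*foksap*, *or*); -a when the stem ends in a vowel (*ba*, *subi*, *ome*).
The final sound of *ta* is /a/, which is a vowel, so the suffix is -a, giving *taa*.
The final sound of *weap* is /p/, which is a consonant, so the suffix is -up, giving *weapup*.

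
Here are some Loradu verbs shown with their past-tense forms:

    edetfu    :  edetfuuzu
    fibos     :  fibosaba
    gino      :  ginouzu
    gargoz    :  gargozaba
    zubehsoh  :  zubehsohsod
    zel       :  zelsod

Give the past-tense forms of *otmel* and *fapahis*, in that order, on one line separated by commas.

otmelsod, fapahisaba

Looking at the final sound of each stem: -aba when the stem ends in a sibilant (*fibos*, *gargoz*); -sod when the stem ends in a non-sibilant consonant (*zubehsoh*, *zel*); -uzu when the stem ends in a vowel (*edetfu*, *gino*).
*otmel* — final sound /l/ (a non-sibilant consonant) → -sod → *otmelsod*.
*fapahis* — final sound /s/ (a sibilant) → -aba → *fapahisaba*.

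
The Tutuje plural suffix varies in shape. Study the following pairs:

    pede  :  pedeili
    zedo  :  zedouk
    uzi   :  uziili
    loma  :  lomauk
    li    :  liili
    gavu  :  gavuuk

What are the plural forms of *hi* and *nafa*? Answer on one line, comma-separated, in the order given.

hiili, nafauk

Looking at the last vowel of each stem: -ili when the last vowel of the stem is a front vowel (*pede*, *uzi*, *li*); -uk when the last vowel of the stem is a back vowel (*zedo*, *loma*, *gavu*).
*hi*: last vowel = /i/, a front vowel → -ili → *hiili*.
*nafa* — last vowel /a/ (a back vowel) → -uk → *nafauk*.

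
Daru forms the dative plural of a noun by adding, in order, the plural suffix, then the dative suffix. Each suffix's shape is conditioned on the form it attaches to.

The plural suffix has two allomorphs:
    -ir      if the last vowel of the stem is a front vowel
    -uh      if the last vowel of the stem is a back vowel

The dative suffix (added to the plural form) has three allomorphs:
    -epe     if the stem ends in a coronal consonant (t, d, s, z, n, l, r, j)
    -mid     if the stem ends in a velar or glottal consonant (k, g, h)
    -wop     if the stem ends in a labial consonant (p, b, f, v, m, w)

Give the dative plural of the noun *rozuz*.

*rozuz*: last vowel = /u/, a back vowel → -uh → *rozuzuh*.
Since the final consonant of the plural form *rozuzuh* is /h/ (velar/glottal), it takes -mid, giving *rozuzuhmid*.

rozuzuhmid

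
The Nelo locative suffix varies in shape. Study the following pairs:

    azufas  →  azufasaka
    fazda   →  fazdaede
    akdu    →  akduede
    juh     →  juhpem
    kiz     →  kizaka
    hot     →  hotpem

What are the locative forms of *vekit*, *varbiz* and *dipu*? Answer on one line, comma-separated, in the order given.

vekitpem, varbizaka, dipuede

Looking at the final sound of each stem: -aka when the stem ends in a sibilant (*azufas*, *kiz*); -pem when the stem ends in a non-sibilant consonant (*juh*, *hot*); -ede when the stem ends in a vowel (*fazda*, *akdu*).
The final sound of *vekit* is /t/, which is a non-sibilant consonant, so the suffix is -pem, giving *vekitpem*.
The final sound of *varbiz* is /z/, which is a sibilant, so the suffix is -aka, giving *varbizaka*.
*dipu* — final sound /u/ (a vowel) → -ede → *dipuede*.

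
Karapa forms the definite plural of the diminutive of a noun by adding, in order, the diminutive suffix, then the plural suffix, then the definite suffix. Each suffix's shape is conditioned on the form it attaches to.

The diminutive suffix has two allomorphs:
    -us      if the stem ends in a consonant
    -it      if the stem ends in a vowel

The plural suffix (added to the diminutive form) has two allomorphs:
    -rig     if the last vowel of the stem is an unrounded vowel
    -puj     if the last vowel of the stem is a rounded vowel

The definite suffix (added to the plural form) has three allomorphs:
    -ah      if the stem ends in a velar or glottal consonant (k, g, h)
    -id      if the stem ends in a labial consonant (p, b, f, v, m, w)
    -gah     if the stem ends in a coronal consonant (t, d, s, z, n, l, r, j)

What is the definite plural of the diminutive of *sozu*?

*sozu*: final sound = /u/, a vowel → -it → *sozuit*.
Since the last vowel of the diminutive form *sozuit* is /i/ (an unrounded vowel), it takes -rig, giving *sozuitrig*.
The plural form *sozuitrig*: final consonant = /g/, velar/glottal → -ah → *sozuitrigah*.

sozuitrigah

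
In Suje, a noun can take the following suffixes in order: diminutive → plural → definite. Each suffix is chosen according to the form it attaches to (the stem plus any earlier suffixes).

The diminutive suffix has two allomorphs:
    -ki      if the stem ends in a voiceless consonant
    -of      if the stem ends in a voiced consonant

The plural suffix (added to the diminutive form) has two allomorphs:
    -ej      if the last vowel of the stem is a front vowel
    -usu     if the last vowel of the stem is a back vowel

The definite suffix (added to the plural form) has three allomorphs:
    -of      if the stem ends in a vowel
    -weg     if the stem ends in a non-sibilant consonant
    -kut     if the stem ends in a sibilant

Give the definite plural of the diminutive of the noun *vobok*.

*vobok* — final consonant /k/ (voiceless) → -ki → *vobokki*.
The diminutive form *vobokki* — last vowel /i/ (a front vowel) → -ej → *vobokkiej*.
Since the final sound of the plural form *vobokkiej* is /j/ (a non-sibilant consonant), it takes -weg, giving *vobokkiejweg*.

vobokkiejweg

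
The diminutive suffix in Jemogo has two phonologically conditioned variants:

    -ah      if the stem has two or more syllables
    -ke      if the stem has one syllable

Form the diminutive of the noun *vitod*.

vitodah

*vitod* has 2 syllables, so the suffix is -ah, giving *vitodah*.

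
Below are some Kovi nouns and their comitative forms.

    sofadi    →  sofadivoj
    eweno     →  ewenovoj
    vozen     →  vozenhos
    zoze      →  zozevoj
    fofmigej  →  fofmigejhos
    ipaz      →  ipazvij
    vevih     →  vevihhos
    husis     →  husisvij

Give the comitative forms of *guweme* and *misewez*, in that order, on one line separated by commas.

guwemevoj, misewezvij

The pattern is sibilance of the final sound: -vij when the stem ends in a sibilant (*ipaz*, *husis*); -hos when the stem ends in a non-sibilant consonant (*vozen*, *fofmigej*, *vevih*); -voj when the stem ends in a vowel (*sofadi*, *eweno*, *zoze*).
Since the final sound of *guweme* is /e/ (a vowel), it takes -voj, giving *guwemevoj*.
*misewez* — final sound /z/ (a sibilant) → -vij → *misewezvij*.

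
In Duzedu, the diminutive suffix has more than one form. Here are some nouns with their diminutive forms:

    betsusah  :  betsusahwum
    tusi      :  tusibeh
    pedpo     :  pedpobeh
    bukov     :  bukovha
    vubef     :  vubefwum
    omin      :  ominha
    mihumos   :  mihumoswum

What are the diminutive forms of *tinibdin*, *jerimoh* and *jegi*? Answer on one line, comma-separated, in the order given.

tinibdinha, jerimohwum, jegibeh

Looking at the final sound of each stem: -wum when the stem ends in a voiceless consonant (*betsusah*, *vubef*, *mihumos*); -ha when the stem ends in a voiced consonant (*bukov*, *omin*); -beh when the stem ends in a vowel (*tusi*, *pedpo*).
*tinibdin*: final sound = /n/, a voiced consonant → -ha → *tinibdinha*.
Since the final sound of *jerimoh* is /h/ (a voiceless consonant), it takes -wum, giving *jerimohwum*.
Since the final sound of *jegi* is /i/ (a vowel), it takes -beh, giving *jegibeh*.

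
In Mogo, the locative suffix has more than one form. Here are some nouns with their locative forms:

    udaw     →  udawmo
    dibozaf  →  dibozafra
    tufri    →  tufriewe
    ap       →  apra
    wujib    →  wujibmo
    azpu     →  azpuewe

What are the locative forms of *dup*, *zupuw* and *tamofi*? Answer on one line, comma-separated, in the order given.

dupra, zupuwmo, tamofiewe

Looking at the final sound of each stem: -ra when the stem ends in a voiceless consonant (*dibozaf*, *ap*); -mo when the stem ends in a voiced consonant (*udaw*, *wujib*); -ewe when the stem ends in a vowel (*tufri*, *azpu*).
*dup* — final sound /p/ (a voiceless consonant) → -ra → *dupra*.
Since the final sound of *zupuw* is /w/ (a voiced consonant), it takes -mo, giving *zupuwmo*.
*tamofi*: final sound = /i/, a vowel → -ewe → *tamofiewe*.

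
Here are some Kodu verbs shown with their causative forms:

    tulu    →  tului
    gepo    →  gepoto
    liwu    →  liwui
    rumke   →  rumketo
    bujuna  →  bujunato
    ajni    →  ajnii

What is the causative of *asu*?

The suffix is conditioned by the last vowel: -i when the last vowel of the stem is a high vowel (*tulu*, *liwu*, *ajni*); -to when the last vowel of the stem is a non-high vowel (*gepo*, *rumke*, *bujuna*).
*asu* — last vowel /u/ (a high vowel) → -i → *asui*.

asui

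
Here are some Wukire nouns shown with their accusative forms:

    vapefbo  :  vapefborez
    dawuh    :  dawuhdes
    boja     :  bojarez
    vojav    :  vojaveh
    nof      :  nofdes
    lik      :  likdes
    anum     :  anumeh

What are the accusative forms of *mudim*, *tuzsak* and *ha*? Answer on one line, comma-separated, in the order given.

mudimeh, tuzsakdes, harez

The pattern is voicing of the final sound: -des when the stem ends in a voiceless consonant (*dawuh*, *nof*, *lik*); -eh when the stem ends in a voiced consonant (*vojav*, *anum*); -rez when the stem ends in a vowel (*vapefbo*, *boja*).
*mudim*: final sound = /m/, a voiced consonant → -eh → *mudimeh*.
The final sound of *tuzsak* is /k/, which is a voiceless consonant, so the suffix is -des, giving *tuzsakdes*.
The final sound of *ha* is /a/, which is a vowel, so the suffix is -rez, giving *harez*.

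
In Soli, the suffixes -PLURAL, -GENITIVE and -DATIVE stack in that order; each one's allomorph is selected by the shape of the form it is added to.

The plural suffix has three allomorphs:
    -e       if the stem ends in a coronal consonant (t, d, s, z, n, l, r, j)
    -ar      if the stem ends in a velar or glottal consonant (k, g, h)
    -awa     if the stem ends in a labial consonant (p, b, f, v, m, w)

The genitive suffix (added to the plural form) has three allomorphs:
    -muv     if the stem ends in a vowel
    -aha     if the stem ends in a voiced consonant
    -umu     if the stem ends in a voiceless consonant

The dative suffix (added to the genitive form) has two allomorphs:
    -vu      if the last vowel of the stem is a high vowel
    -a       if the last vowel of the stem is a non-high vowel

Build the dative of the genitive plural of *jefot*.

jefotemuvvu

Since the final consonant of *jefot* is /t/ (coronal), it takes -e, giving *jefote*.
The plural form *jefote*: final sound = /e/, a vowel → -muv → *jefotemuv*.
Since the last vowel of the genitive form *jefotemuv* is /u/ (a high vowel), it takes -vu, giving *jefotemuvvu*.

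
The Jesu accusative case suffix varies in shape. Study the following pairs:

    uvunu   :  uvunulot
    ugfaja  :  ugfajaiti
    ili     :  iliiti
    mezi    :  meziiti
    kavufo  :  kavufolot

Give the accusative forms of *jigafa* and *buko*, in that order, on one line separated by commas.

jigafaiti, bukolot

Looking at the last vowel of each stem: -lot when the last vowel of the stem is a rounded vowel (*uvunu*, *kavufo*); -iti when the last vowel of the stem is an unrounded vowel (*ugfaja*, *ili*, *mezi*).
*jigafa*: last vowel = /a/, an unrounded vowel → -iti → *jigafaiti*.
The last vowel of *buko* is /o/, which is a rounded vowel, so the suffix is -lot, giving *bukolot*.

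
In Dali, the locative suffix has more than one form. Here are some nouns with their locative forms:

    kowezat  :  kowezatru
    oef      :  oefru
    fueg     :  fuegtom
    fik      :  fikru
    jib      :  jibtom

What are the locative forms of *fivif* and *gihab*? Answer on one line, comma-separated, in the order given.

fivifru, gihabtom

The suffix is conditioned by the final consonant: -ru when the stem ends in a voiceless consonant (*kowezat*, *oef*, *fik*); -tom when the stem ends in a voiced consonant (*fueg*, *jib*).
Since the final consonant of *fivif* is /f/ (voiceless), it takes -ru, giving *fivifru*.
Since the final consonant of *gihab* is /b/ (voiced), it takes -tom, giving *gihabtom*.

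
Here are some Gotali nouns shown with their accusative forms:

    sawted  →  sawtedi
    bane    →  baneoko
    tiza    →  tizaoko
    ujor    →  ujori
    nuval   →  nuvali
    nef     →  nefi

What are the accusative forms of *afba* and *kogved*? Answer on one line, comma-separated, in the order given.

The alternation tracks the final sound of the stem — -i when the stem ends in a consonant (*sawted*, *ujor*, *nuval*, *nef*); -oko when the stem ends in a vowel (*bane*, *tiza*).
*afba* — final sound /a/ (a vowel) → -oko → *afbaoko*.
*kogved* — final sound /d/ (a consonant) → -i → *kogvedi*.

afbaoko, kogvedi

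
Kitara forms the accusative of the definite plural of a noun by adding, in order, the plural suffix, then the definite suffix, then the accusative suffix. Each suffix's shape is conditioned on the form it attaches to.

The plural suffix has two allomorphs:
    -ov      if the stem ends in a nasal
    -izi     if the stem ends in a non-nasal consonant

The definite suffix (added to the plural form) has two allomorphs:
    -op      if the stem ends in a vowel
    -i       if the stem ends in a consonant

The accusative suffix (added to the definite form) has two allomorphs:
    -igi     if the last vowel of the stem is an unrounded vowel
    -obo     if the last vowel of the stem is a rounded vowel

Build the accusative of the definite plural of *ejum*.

ejumoviigi

*ejum* — final consonant /m/ (a nasal) → -ov → *ejumov*.
The plural form *ejumov* — final sound /v/ (a consonant) → -i → *ejumovi*.
The definite form *ejumovi* — last vowel /i/ (an unrounded vowel) → -igi → *ejumoviigi*.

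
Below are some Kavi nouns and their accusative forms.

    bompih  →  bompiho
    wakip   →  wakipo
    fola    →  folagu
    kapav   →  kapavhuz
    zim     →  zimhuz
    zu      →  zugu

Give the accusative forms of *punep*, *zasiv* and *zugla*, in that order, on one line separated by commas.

punepo, zasivhuz, zuglagu

The suffix is conditioned by the final sound: -o when the stem ends in a voiceless consonant (*bompih*, *wakip*); -huz when the stem ends in a voiced consonant (*kapav*, *zim*); -gu when the stem ends in a vowel (*fola*, *zu*).
*punep*: final sound = /p/, a voiceless consonant → -o → *punepo*.
Since the final sound of *zasiv* is /v/ (a voiced consonant), it takes -huz, giving *zasivhuz*.
*zugla* — final sound /a/ (a vowel) → -gu → *zuglagu*.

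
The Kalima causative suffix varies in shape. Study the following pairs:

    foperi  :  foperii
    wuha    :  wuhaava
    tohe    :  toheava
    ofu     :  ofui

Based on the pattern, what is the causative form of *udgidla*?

The alternation tracks the last vowel of the stem — -i when the last vowel of the stem is a high vowel (*foperi*, *ofu*); -ava when the last vowel of the stem is a non-high vowel (*wuha*, *tohe*).
*udgidla* — last vowel /a/ (a non-high vowel) → -ava → *udgidlaava*.

udgidlaava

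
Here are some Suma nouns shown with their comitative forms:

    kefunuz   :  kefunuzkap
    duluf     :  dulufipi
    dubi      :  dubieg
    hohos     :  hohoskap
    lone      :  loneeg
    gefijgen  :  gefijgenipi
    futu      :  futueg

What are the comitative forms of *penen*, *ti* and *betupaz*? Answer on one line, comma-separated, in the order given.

The pattern is sibilance of the final sound: -kap when the stem ends in a sibilant (*kefunuz*, *hohos*); -ipi when the stem ends in a non-sibilant consonant (*duluf*, *gefijgen*); -eg when the stem ends in a vowel (*dubi*, *lone*, *futu*).
*penen*: final sound = /n/, a non-sibilant consonant → -ipi → *penenipi*.
*ti*: final sound = /i/, a vowel → -eg → *tieg*.
*betupaz* — final sound /z/ (a sibilant) → -kap → *betupazkap*.

penenipi, tieg, betupazkap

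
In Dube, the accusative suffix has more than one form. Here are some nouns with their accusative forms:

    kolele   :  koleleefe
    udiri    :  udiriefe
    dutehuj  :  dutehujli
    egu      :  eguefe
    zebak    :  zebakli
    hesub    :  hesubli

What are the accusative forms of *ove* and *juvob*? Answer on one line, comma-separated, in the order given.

oveefe, juvobli

The suffix is conditioned by the final sound: -li when the stem ends in a consonant (*dutehuj*, *zebak*, *hesub*); -efe when the stem ends in a vowel (*kolele*, *udiri*, *egu*).
*ove* — final sound /e/ (a vowel) → -efe → *oveefe*.
Since the final sound of *juvob* is /b/ (a consonant), it takes -li, giving *juvobli*.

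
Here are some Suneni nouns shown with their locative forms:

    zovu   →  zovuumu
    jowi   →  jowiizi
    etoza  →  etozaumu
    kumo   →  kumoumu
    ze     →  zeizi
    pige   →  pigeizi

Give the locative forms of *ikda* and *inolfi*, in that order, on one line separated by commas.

The suffix is conditioned by the last vowel: -izi when the last vowel of the stem is a front vowel (*jowi*, *ze*, *pige*); -umu when the last vowel of the stem is a back vowel (*zovu*, *etoza*, *kumo*).
*ikda*: last vowel = /a/, a back vowel → -umu → *ikdaumu*.
The last vowel of *inolfi* is /i/, which is a front vowel, so the suffix is -izi, giving *inolfiizi*.

ikdaumu, inolfiizi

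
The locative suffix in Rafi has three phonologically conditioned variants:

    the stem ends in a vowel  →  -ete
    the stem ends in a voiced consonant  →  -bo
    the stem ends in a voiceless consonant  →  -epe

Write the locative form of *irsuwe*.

The final sound of *irsuwe* is /e/, which is a vowel, so the suffix is -ete, giving *irsuweete*.

irsuweete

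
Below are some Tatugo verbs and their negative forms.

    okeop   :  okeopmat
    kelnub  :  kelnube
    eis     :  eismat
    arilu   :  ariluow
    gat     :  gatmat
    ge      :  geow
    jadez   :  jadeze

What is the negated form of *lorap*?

The alternation tracks the final sound of the stem — -mat when the stem ends in a voiceless consonant (*okeop*, *eis*, *gat*); -e when the stem ends in a voiced consonant (*kelnub*, *jadez*); -ow when the stem ends in a vowel (*arilu*, *ge*).
The final sound of *lorap* is /p/, which is a voiceless consonant, so the suffix is -mat, giving *lorapmat*.

lorapmat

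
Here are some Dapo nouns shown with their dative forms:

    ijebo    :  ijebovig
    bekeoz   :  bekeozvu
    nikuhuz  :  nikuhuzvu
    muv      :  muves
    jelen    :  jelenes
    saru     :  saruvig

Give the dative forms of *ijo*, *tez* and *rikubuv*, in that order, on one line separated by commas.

The pattern is sibilance of the final sound: -vu when the stem ends in a sibilant (*bekeoz*, *nikuhuz*); -es when the stem ends in a non-sibilant consonant (*muv*, *jelen*); -vig when the stem ends in a vowel (*ijebo*, *saru*).
*ijo* — final sound /o/ (a vowel) → -vig → *ijovig*.
*tez*: final sound = /z/, a sibilant → -vu → *tezvu*.
The final sound of *rikubuv* is /v/, which is a non-sibilant consonant, so the suffix is -es, giving *rikubuves*.

ijovig, tezvu, rikubuves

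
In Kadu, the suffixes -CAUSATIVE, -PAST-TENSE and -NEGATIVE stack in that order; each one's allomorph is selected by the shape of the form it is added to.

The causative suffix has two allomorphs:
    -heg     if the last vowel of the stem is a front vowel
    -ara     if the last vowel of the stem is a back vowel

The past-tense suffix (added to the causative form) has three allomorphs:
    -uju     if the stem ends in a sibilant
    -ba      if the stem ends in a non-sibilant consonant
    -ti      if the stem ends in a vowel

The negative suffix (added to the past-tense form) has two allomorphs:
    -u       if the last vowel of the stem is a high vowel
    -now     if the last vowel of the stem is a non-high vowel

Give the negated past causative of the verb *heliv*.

*heliv* — last vowel /i/ (a front vowel) → -heg → *helivheg*.
The causative form *helivheg* — final sound /g/ (a non-sibilant consonant) → -ba → *helivhegba*.
The last vowel of the past-tense form *helivhegba* is /a/, which is a non-high vowel, so the negative suffix is -now, giving *helivhegbanow*.

helivhegbanow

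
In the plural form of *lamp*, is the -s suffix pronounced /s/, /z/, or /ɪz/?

/s/

The stem *lamp* ends in a voiceless non-sibilant consonant.
The plural suffix surfaces as /ɪz/ after sibilants, /s/ after other voiceless consonants, and /z/ after other voiced sounds.
So the plural -s on *lamp* is pronounced /s/.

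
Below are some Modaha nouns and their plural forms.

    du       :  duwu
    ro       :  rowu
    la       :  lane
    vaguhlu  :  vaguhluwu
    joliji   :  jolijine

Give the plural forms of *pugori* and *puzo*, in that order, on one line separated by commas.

The suffix is conditioned by the last vowel: -wu when the last vowel of the stem is a rounded vowel (*du*, *ro*, *vaguhlu*); -ne when the last vowel of the stem is an unrounded vowel (*la*, *joliji*).
The last vowel of *pugori* is /i/, which is an unrounded vowel, so the suffix is -ne, giving *pugorine*.
The last vowel of *puzo* is /o/, which is a rounded vowel, so the suffix is -wu, giving *puzowu*.

pugorine, puzowu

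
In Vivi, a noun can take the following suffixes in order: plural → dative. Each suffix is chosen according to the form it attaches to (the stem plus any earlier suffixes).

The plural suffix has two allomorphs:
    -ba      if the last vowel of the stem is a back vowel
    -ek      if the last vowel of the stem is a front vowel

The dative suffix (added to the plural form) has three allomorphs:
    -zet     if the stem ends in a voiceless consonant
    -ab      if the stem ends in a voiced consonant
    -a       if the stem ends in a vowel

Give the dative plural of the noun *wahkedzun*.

wahkedzunbaa

*wahkedzun* — last vowel /u/ (a back vowel) → -ba → *wahkedzunba*.
The final sound of the plural form *wahkedzunba* is /a/, which is a vowel, so the dative suffix is -a, giving *wahkedzunbaa*.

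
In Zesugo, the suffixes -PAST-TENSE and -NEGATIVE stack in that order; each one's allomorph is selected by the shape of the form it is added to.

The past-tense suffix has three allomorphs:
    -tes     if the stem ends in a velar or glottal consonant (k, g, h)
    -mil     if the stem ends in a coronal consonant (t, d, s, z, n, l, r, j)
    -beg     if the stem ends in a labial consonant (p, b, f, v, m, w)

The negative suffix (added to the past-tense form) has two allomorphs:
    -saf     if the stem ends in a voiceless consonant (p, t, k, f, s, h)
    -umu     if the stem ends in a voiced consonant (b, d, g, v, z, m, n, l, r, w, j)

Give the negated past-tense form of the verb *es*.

esmilumu

The final consonant of *es* is /s/, which is coronal, so the past-tense suffix is -mil, giving *esmil*.
Since the final consonant of the past-tense form *esmil* is /l/ (voiced), it takes -umu, giving *esmilumu*.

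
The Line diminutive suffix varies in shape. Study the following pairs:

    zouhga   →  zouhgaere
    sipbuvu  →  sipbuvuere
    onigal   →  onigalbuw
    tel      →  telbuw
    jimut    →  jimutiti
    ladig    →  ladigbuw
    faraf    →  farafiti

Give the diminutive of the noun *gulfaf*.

The pattern is voicing of the final sound: -iti when the stem ends in a voiceless consonant (*jimut*, *faraf*); -buw when the stem ends in a voiced consonant (*onigal*, *tel*, *ladig*); -ere when the stem ends in a vowel (*zouhga*, *sipbuvu*).
*gulfaf*: final sound = /f/, a voiceless consonant → -iti → *gulfafiti*.

gulfafiti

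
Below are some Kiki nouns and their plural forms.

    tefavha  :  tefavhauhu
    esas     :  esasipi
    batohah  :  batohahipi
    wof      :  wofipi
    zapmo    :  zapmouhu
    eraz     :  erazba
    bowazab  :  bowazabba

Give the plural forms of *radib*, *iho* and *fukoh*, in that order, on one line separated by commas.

The suffix is conditioned by the final sound: -ipi when the stem ends in a voiceless consonant (*esas*, *batohah*, *wof*); -ba when the stem ends in a voiced consonant (*eraz*, *bowazab*); -uhu when the stem ends in a vowel (*tefavha*, *zapmo*).
The final sound of *radib* is /b/, which is a voiced consonant, so the suffix is -ba, giving *radibba*.
*iho* — final sound /o/ (a vowel) → -uhu → *ihouhu*.
*fukoh*: final sound = /h/, a voiceless consonant → -ipi → *fukohipi*.

radibba, ihouhu, fukohipi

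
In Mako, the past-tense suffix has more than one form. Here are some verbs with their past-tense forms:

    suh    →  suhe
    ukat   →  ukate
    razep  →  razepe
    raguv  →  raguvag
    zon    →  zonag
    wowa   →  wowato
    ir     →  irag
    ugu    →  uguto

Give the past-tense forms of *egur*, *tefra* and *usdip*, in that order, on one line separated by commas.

egurag, tefrato, usdipe

The alternation tracks the final sound of the stem — -e when the stem ends in a voiceless consonant (*suh*, *ukat*, *razep*); -ag when the stem ends in a voiced consonant (*raguv*, *zon*, *ir*); -to when the stem ends in a vowel (*wowa*, *ugu*).
Since the final sound of *egur* is /r/ (a voiced consonant), it takes -ag, giving *egurag*.
The final sound of *tefra* is /a/, which is a vowel, so the suffix is -to, giving *tefrato*.
Since the final sound of *usdip* is /p/ (a voiceless consonant), it takes -e, giving *usdipe*.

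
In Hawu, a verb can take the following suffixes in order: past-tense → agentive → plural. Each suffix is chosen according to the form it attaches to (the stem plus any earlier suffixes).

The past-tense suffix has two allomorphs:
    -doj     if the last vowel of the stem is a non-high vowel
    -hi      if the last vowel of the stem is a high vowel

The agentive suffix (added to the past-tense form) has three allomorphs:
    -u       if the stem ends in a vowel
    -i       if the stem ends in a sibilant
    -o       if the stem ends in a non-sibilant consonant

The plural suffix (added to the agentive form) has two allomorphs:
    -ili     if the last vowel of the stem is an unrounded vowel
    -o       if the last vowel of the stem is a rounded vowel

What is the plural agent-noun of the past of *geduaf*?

The last vowel of *geduaf* is /a/, which is a non-high vowel, so the past-tense suffix is -doj, giving *geduafdoj*.
The past-tense form *geduafdoj*: final sound = /j/, a non-sibilant consonant → -o → *geduafdojo*.
The last vowel of the agentive form *geduafdojo* is /o/, which is a rounded vowel, so the plural suffix is -o, giving *geduafdojoo*.

geduafdojoo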